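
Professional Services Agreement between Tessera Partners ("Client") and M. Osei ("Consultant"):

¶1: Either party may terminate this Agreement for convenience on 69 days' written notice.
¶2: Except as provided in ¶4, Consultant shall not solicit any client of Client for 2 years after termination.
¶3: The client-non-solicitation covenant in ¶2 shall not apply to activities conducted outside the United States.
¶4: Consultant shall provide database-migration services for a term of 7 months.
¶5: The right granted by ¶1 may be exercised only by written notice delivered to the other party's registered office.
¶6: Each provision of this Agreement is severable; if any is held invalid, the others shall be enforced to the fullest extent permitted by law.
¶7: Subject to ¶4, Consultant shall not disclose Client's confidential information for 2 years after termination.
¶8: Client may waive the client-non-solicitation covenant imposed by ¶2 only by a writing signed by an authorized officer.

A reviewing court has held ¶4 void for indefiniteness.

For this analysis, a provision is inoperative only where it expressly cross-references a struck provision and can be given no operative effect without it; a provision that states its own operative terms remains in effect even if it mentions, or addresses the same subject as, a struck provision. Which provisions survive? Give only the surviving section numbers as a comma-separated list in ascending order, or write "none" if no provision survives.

1, 2, 3, 5, 6, 7, 8

¶4 is struck. Although ¶2 refers to ¶4, its operative terms do not depend on ¶4, so it remains in effect. Although ¶7 refers to ¶4, its operative terms do not depend on ¶4, so it remains in effect. Nothing else in the Agreement is defined by reference to ¶4. ¶6 is a severability clause and preserves every provision that can still be given independent effect. ¶1, ¶2, ¶3, ¶5, ¶6, ¶7, and ¶8 remain in effect.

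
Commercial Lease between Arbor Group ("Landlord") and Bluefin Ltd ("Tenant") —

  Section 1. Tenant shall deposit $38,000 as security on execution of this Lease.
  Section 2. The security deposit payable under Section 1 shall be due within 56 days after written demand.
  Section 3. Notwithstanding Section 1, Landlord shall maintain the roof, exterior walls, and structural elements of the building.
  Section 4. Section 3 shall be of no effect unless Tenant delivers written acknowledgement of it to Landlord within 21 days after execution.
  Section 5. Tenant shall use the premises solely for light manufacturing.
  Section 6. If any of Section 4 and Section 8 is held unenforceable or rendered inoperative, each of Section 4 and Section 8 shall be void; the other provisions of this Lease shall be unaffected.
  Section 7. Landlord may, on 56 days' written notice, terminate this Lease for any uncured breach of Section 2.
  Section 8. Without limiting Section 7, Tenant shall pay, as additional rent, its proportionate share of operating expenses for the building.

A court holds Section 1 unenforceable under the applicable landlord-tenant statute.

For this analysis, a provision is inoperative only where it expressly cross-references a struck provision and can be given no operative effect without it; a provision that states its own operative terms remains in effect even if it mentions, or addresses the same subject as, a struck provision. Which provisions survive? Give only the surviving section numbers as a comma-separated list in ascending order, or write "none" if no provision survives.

Section 1 is struck. Section 2 operates only by reference to Section 1, so it falls with Section 1. The only function of Section 7 is the termination right for breach of Section 2, so it cannot stand once Section 2 is removed. Section 8 mentions Section 7 but its own obligation stands independently of Section 7, so Section 8 is not affected. Although Section 3 refers to Section 1, its operative terms do not depend on Section 1, so it remains in effect. Section 6 ties Section 4 and Section 8 together, but none of those is affected here; the remaining provisions continue in force under Section 6. That leaves Section 3, Section 4, Section 5, Section 6, and Section 8 in effect.

3, 4, 5, 6, 8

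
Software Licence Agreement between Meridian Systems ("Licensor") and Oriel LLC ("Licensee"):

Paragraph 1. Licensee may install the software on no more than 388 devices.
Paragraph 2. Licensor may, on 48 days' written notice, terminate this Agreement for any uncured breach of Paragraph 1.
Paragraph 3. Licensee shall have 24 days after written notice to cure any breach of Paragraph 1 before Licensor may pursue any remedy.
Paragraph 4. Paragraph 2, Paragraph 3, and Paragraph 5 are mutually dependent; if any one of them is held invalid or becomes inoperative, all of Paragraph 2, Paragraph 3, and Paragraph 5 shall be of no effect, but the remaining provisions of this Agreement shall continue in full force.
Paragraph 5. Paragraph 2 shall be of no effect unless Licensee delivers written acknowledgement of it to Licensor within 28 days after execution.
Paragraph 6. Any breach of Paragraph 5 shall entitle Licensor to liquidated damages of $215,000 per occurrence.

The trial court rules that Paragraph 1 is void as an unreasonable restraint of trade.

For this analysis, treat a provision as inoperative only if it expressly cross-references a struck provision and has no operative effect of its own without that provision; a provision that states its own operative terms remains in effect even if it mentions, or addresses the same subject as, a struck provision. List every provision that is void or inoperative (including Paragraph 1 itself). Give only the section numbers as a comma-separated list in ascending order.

1, 2, 3, 5, 6

Paragraph 1 is struck. Paragraph 2 operates only by reference to Paragraph 1, so it falls with Paragraph 1. Paragraph 3 has no operative effect of its own apart from Paragraph 1 and is therefore inoperative. Paragraph 5 operates only by reference to Paragraph 2, so it falls with Paragraph 2. Paragraph 6 does nothing except set the liquidated-damages amount by reference to Paragraph 5; with Paragraph 5 gone it has no independent effect and is inoperative. Paragraph 4 declares Paragraph 2, Paragraph 3, and Paragraph 5 mutually dependent; since one of them has fallen, all of them are of no effect. The remainder continues in force under Paragraph 4. Only Paragraph 4 remains in effect.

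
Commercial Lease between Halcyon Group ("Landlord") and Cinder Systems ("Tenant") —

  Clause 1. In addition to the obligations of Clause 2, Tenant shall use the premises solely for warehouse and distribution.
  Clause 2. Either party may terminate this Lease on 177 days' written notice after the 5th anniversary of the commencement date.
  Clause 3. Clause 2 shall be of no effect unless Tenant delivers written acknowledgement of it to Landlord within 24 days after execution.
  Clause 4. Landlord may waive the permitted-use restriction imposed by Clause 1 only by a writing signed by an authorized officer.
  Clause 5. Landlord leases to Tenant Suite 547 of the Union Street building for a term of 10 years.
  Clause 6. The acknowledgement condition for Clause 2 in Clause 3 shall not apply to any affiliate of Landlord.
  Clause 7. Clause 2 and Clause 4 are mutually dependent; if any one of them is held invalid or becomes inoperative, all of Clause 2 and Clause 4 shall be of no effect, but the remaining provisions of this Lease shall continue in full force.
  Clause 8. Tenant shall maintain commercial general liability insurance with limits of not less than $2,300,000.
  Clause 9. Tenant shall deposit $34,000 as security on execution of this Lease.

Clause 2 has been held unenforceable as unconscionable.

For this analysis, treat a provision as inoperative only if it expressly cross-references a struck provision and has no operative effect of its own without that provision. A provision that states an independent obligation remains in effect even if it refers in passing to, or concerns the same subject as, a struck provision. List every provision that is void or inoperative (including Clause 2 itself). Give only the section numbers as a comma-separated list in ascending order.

2, 3, 4, 6

Clause 2 is struck. Clause 3 merely fixes the acknowledgement condition for Clause 2; with Clause 2 gone it has nothing to operate on and falls away. Clause 6 has no operative effect of its own apart from Clause 3 and is therefore inoperative. Although Clause 1 refers to Clause 2, its operative terms do not depend on Clause 2, so it remains in effect. Clause 7 declares Clause 2 and Clause 4 mutually dependent; since one of them has fallen, all of them are of no effect. That brings down Clause 4 as well. The remainder continues in force under Clause 7. Clause 1, Clause 5, Clause 7, Clause 8, and Clause 9 remain in effect.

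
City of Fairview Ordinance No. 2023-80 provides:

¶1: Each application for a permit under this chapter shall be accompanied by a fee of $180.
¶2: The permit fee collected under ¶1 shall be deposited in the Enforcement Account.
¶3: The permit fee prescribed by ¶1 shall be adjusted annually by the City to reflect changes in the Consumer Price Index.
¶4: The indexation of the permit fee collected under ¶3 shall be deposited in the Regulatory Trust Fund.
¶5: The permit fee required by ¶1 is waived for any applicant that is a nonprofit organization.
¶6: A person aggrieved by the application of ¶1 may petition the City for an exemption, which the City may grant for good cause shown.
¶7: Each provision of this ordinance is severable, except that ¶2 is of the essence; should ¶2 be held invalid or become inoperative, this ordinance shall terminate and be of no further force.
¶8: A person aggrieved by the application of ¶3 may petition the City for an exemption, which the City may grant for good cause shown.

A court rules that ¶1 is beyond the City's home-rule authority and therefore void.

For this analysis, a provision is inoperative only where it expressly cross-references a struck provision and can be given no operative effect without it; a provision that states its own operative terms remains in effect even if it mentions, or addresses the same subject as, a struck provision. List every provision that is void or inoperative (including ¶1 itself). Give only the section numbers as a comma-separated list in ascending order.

1, 2, 3, 4, 5, 6, 7, 8

¶1 is struck. ¶2 operates only by reference to ¶1, so it falls with ¶1. ¶3 operates only by reference to ¶1, so it falls with ¶1. ¶5 does nothing except set the nonprofit waiver of the permit fee by reference to ¶1; with ¶1 gone it has no independent effect and is inoperative. ¶6 merely fixes the exemption procedure for ¶1; with ¶1 gone it has nothing to operate on and falls away. The whole of ¶4 is the disposition of the indexation of the permit fee, defined by reference to ¶3, so ¶4 cannot stand once ¶3 is removed. ¶8 has no operative effect of its own apart from ¶3 and is therefore inoperative. ¶7 makes ¶2 an essential term, and ¶2 has been rendered inoperative by the cascade; under ¶7, the entire ordinance is therefore void. No provision of the ordinance survives.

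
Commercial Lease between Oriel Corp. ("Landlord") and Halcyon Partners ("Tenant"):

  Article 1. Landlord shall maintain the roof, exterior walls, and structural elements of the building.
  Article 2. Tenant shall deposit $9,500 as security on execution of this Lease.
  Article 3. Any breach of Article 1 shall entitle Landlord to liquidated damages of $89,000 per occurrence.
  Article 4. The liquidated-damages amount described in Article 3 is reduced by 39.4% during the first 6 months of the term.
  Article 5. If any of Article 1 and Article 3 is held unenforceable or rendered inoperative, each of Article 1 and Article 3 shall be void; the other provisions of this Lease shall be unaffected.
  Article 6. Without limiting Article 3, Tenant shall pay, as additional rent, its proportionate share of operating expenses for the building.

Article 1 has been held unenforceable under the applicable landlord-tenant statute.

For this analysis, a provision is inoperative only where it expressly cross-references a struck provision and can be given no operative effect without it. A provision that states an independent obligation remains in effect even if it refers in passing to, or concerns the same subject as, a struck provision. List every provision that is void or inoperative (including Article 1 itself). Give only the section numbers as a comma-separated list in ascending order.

Article 1 is struck. Article 3 operates only by reference to Article 1, so it falls with Article 1. Article 4 has no operative effect of its own apart from Article 3 and is therefore inoperative. Although Article 6 refers to Article 3, its operative terms do not depend on Article 3, so it remains in effect. Article 5 declares Article 1 and Article 3 mutually dependent; since one of them has fallen, all of them are of no effect. The remainder continues in force under Article 5. Article 2, Article 5, and Article 6 remain in effect.

1, 3, 4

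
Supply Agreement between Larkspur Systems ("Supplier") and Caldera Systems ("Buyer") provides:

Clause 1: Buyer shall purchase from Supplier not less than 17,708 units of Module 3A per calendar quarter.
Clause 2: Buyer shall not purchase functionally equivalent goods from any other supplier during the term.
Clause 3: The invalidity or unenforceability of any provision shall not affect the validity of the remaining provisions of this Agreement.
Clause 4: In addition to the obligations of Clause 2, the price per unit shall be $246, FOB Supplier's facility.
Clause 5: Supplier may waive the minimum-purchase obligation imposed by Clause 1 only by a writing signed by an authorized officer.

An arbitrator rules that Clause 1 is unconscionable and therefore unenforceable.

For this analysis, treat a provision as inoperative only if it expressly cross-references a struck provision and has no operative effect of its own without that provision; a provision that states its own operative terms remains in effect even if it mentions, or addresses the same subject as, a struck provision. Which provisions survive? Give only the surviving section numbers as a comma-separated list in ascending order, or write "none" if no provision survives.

Clause 1 is struck. Clause 5 has no operative effect of its own apart from Clause 1 and is therefore inoperative. Under the severability clause in Clause 3, the remaining provisions continue in force. That leaves Clause 2, Clause 3, and Clause 4 in effect.

2, 3, 4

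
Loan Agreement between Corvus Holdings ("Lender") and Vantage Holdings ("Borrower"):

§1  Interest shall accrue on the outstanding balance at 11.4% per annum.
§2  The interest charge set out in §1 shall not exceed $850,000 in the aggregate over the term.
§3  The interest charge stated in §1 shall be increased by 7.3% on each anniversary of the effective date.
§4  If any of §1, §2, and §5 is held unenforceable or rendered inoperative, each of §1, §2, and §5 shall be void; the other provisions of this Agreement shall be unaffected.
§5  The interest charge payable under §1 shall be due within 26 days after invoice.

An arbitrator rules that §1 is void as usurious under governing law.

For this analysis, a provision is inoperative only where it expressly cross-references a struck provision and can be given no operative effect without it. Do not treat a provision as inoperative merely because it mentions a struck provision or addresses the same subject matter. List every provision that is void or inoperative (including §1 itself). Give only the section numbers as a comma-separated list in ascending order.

1, 2, 3, 5

§1 is struck. §2 does nothing except set the aggregate cap on the interest charge by reference to §1; with §1 gone it has no independent effect and is inoperative. §3 operates only by reference to §1, so it falls with §1. §5 has no operative effect of its own apart from §1 and is therefore inoperative. §4 declares §1, §2, and §5 mutually dependent; since one of them has fallen, all of them are of no effect. The remainder continues in force under §4. Only §4 remains in effect.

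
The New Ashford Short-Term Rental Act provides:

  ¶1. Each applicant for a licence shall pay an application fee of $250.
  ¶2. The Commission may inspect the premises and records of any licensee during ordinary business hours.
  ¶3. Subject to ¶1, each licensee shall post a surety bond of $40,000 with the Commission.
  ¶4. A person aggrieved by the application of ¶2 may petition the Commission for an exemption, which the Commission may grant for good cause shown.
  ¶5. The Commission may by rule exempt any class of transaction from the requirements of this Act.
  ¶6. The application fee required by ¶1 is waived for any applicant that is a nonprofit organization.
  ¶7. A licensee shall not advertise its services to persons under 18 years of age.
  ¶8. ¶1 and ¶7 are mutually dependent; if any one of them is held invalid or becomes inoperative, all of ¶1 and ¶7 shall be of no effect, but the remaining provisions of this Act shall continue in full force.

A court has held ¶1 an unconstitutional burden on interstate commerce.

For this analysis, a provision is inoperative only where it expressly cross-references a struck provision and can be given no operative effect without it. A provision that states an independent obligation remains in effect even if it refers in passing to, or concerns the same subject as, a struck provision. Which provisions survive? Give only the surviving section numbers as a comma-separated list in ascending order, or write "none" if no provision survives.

2, 3, 4, 5, 8

¶1 is struck. ¶6 does nothing except set the nonprofit waiver of the application fee by reference to ¶1; with ¶1 gone it has no independent effect and is inoperative. Although ¶3 refers to ¶1, its operative terms do not depend on ¶1, so it remains in effect. ¶8 declares ¶1 and ¶7 mutually dependent; since one of them has fallen, all of them are of no effect. That brings down ¶7 as well. The remainder continues in force under ¶8. The provisions still in force are ¶2, ¶3, ¶4, ¶5, and ¶8.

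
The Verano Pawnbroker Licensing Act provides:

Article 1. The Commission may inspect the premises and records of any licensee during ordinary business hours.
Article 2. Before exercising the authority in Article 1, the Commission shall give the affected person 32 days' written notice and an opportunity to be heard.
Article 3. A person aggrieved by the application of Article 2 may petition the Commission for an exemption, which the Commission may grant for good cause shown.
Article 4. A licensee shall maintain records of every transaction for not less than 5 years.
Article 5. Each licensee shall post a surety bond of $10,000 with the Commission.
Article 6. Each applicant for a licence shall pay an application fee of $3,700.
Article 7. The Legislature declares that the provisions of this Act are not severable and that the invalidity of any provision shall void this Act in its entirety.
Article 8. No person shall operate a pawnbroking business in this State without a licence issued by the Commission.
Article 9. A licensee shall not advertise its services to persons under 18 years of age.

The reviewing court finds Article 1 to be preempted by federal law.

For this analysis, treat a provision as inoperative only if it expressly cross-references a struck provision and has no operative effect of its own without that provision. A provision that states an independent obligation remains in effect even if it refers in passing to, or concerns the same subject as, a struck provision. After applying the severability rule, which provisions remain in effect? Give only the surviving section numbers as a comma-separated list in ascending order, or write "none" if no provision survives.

Article 1 is struck. The only function of Article 2 is the notice-and-hearing requirement for Article 1, so it cannot stand once Article 1 is removed. Article 3 merely fixes the exemption procedure for Article 2; with Article 2 gone it has nothing to operate on and falls away. Article 7 provides that the Act is not severable, so the invalidity of any one provision voids the entire Act. No provision of the Act survives.

none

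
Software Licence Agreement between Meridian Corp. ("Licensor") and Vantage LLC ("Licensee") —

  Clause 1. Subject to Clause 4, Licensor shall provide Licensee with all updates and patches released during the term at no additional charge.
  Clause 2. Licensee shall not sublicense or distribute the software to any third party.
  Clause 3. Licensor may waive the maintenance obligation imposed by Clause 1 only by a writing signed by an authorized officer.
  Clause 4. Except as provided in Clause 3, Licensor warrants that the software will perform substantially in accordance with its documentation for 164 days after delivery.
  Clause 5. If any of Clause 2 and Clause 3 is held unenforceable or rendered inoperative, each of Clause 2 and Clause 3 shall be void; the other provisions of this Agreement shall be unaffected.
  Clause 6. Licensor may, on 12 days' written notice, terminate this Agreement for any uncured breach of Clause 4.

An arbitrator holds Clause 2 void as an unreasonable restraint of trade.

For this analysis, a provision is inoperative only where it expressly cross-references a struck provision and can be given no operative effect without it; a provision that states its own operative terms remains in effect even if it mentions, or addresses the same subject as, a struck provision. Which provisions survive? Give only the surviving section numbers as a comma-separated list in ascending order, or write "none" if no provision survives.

1, 4, 5, 6

Clause 2 is struck. Clause 4 mentions Clause 3 but its own obligation stands independently of Clause 3, so Clause 4 is not affected. No other provision's operative terms depend on Clause 2. Clause 5 declares Clause 2 and Clause 3 mutually dependent; since one of them has fallen, all of them are of no effect. That brings down Clause 3 as well. The remainder continues in force under Clause 5. The provisions still in force are Clause 1, Clause 4, Clause 5, and Clause 6.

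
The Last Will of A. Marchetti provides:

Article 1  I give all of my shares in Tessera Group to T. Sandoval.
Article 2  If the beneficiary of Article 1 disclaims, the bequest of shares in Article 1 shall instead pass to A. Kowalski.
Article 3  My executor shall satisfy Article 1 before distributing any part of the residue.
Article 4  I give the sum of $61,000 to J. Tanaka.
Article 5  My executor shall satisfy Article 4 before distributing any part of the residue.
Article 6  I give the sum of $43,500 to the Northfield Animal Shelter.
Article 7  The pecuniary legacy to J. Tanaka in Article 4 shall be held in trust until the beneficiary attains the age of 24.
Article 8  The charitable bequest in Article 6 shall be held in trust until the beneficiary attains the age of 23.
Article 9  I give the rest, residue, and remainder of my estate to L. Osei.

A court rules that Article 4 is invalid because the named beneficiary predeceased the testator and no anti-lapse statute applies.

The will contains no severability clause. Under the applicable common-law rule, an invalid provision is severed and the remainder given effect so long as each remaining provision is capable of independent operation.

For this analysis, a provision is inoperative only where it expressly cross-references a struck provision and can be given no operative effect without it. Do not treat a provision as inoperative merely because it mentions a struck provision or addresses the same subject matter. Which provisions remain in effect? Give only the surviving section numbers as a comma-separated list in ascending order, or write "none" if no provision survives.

1, 2, 3, 6, 8, 9

Article 4 is struck. Article 5 merely fixes the priority direction for Article 4; with Article 4 gone it has nothing to operate on and falls away. Article 7 merely fixes the trust for Article 4; with Article 4 gone it has nothing to operate on and falls away. Under the stated default rule, only provisions that cannot operate independently fall away; the rest are enforced. The provisions still in force are Article 1, Article 2, Article 3, Article 6, Article 8, and Article 9.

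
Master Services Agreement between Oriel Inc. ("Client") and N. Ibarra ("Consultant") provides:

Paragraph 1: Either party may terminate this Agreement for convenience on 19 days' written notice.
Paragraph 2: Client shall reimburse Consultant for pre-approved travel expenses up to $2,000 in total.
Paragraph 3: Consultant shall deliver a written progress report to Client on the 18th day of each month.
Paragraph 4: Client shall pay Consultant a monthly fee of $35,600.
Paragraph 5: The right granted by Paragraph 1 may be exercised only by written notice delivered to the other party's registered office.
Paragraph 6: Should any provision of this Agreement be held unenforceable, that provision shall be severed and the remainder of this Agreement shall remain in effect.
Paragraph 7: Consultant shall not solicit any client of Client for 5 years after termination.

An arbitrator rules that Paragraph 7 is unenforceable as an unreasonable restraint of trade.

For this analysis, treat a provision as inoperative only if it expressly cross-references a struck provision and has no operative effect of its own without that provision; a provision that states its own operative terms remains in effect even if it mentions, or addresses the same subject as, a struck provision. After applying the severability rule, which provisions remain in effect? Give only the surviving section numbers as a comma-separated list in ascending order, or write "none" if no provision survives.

Paragraph 7 is struck. Nothing else in the Agreement is defined by reference to Paragraph 7. Under the severability clause in Paragraph 6, the remaining provisions continue in force. Paragraph 1, Paragraph 2, Paragraph 3, Paragraph 4, Paragraph 5, and Paragraph 6 remain in effect.

1, 2, 3, 4, 5, 6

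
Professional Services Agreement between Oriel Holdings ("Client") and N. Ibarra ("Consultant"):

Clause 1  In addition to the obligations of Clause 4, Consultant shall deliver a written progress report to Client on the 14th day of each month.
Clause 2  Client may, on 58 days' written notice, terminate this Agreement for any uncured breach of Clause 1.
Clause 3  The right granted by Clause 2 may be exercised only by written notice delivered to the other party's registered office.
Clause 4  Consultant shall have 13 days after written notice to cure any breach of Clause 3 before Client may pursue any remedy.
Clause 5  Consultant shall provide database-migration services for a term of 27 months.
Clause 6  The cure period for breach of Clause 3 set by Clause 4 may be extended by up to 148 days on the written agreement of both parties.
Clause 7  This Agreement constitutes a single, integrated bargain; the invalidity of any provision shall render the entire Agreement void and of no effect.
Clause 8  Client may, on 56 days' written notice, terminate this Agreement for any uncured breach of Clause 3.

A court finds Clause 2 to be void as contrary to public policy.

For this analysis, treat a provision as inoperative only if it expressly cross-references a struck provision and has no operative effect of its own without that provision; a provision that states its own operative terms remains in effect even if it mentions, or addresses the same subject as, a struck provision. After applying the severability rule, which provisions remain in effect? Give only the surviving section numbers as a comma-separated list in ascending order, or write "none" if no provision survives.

Clause 2 is struck. Clause 3 merely fixes the notice requirement for Clause 2; with Clause 2 gone it has nothing to operate on and falls away. Clause 4 has no operative effect of its own apart from Clause 3 and is therefore inoperative. Clause 8 operates only by reference to Clause 3, so it falls with Clause 3. Clause 6 operates only by reference to Clause 4, so it falls with Clause 4. Clause 7 provides that the Agreement is not severable, so the invalidity of any one provision voids the entire Agreement. No provision of the Agreement survives.

none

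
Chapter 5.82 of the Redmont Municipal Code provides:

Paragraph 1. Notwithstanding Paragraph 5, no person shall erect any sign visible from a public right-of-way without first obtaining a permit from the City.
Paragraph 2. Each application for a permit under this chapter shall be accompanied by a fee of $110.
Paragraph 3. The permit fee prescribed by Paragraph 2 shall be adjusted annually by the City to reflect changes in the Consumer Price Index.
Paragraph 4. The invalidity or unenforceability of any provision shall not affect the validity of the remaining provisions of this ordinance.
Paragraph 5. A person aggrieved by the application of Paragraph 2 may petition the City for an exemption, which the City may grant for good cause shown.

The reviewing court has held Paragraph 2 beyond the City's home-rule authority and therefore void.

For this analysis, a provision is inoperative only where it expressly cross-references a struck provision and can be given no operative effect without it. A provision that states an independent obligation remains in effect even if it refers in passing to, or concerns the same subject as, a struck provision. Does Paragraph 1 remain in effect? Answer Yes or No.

Yes

Paragraph 2 is struck. Paragraph 3 operates only by reference to Paragraph 2, so it falls with Paragraph 2. The only function of Paragraph 5 is the exemption procedure for Paragraph 2, so it cannot stand once Paragraph 2 is removed. Although Paragraph 1 refers to Paragraph 5, its operative terms do not depend on Paragraph 5, so it remains in effect. Paragraph 4 is a severability clause and preserves every provision that can still be given independent effect. That leaves Paragraph 1 and Paragraph 4 in effect. Paragraph 1 is among the surviving provisions, so the answer is yes.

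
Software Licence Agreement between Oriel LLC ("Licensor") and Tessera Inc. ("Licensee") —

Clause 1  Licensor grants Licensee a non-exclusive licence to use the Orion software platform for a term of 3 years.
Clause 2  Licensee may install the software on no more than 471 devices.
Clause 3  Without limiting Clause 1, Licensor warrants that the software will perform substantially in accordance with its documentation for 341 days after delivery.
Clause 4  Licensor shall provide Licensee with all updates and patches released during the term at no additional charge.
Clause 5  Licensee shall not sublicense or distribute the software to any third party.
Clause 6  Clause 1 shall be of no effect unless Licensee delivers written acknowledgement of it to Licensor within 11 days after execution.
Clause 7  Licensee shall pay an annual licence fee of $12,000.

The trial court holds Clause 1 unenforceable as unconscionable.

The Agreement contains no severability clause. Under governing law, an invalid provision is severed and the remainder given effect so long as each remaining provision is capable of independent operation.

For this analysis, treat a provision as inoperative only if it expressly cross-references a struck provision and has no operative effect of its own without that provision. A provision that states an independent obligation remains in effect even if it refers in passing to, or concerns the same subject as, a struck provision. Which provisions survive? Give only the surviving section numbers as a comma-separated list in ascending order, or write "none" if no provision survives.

Clause 1 is struck. Clause 6 operates only by reference to Clause 1, so it falls with Clause 1. Although Clause 3 refers to Clause 1, its operative terms do not depend on Clause 1, so it remains in effect. With no severability clause, the stated default rule severs what cannot stand and enforces each remaining provision that can operate on its own. The provisions still in force are Clause 2, Clause 3, Clause 4, Clause 5, and Clause 7.

2, 3, 4, 5, 7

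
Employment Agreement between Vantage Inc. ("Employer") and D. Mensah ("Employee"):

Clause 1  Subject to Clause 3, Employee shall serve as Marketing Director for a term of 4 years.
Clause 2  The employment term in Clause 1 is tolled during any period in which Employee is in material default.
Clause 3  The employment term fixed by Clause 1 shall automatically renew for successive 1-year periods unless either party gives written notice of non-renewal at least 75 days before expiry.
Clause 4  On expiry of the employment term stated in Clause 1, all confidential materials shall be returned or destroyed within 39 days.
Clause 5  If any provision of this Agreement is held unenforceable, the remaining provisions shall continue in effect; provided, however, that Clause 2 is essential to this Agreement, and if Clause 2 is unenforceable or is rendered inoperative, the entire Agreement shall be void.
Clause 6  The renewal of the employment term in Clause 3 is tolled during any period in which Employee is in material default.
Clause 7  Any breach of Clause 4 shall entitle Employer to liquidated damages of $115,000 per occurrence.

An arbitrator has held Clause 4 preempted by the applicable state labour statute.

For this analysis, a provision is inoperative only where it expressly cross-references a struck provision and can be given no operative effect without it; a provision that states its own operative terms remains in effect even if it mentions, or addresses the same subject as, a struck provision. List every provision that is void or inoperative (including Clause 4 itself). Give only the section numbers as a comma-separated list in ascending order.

Clause 4 is struck. Clause 7 does nothing except set the liquidated-damages amount by reference to Clause 4; with Clause 4 gone it has no independent effect and is inoperative. Clause 5 makes Clause 2 an essential term, but Clause 2 is unaffected, so the severability proviso in Clause 5 preserves the remaining provisions. Clause 1, Clause 2, Clause 3, Clause 5, and Clause 6 remain in effect.

4, 7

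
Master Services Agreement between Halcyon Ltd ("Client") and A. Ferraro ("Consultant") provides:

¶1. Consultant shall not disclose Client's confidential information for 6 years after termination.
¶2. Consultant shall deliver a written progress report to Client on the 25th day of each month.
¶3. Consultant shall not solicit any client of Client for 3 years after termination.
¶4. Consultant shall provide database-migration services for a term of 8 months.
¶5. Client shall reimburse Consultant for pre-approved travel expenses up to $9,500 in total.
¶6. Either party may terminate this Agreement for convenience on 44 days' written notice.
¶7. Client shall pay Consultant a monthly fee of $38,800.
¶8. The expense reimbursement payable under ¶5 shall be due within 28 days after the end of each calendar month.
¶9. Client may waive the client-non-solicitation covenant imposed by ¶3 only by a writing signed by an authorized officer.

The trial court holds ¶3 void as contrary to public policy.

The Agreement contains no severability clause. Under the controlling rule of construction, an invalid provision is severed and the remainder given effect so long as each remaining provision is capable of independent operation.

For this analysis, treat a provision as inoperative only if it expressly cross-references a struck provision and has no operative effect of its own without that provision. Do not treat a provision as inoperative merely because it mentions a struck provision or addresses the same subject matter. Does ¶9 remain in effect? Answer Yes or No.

¶3 is struck. ¶9 merely fixes the waiver condition for ¶3; with ¶3 gone it has nothing to operate on and falls away. Under the stated default rule, only provisions that cannot operate independently fall away; the rest are enforced. ¶1, ¶2, ¶4, ¶5, ¶6, ¶7, and ¶8 remain in effect. ¶9 is among the inoperative provisions, so the answer is no.

No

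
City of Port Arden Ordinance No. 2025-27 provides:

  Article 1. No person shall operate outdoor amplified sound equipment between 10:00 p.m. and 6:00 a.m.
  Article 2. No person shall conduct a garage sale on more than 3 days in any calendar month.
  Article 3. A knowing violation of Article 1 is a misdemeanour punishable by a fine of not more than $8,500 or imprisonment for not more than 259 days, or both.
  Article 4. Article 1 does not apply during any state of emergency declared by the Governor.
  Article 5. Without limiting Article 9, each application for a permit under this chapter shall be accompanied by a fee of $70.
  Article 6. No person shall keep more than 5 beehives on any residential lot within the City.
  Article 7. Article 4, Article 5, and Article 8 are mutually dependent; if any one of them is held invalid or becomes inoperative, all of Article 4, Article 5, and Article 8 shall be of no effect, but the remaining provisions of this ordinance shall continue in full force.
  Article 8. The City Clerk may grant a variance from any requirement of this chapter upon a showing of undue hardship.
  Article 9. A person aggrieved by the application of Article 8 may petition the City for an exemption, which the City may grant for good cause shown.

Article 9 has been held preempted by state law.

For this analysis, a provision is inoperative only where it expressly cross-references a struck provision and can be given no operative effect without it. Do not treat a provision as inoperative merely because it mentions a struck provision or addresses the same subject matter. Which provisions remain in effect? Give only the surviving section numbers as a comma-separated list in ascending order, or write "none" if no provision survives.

1, 2, 3, 4, 5, 6, 7, 8

Article 9 is struck. Article 5 mentions Article 9 but its own obligation stands independently of Article 9, so Article 5 is not affected. No other provision's operative terms depend on Article 9. Article 7 ties Article 4, Article 5, and Article 8 together, but none of those is affected here; the remaining provisions continue in force under Article 7. That leaves Article 1, Article 2, Article 3, Article 4, Article 5, Article 6, Article 7, and Article 8 in effect.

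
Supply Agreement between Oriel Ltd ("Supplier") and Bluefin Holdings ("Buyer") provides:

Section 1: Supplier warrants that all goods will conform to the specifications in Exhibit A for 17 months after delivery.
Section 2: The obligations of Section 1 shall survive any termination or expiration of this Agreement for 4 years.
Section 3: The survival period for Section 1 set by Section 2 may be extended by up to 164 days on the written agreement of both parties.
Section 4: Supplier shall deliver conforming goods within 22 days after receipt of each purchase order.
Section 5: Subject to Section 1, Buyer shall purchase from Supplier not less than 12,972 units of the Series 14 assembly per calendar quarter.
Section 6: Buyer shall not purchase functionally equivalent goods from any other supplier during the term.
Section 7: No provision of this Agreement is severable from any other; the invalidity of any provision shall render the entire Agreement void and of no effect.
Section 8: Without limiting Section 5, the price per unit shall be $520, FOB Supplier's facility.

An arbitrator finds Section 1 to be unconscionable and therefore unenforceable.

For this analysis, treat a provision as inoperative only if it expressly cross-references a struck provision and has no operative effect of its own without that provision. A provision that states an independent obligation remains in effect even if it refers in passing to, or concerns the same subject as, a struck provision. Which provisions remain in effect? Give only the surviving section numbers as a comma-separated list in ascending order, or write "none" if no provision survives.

Section 1 is struck. Section 2 operates only by reference to Section 1, so it falls with Section 1. Section 3 does nothing except set the extension of the survival period for Section 1 by reference to Section 2; with Section 2 gone it has no independent effect and is inoperative. Section 7 provides that the Agreement is not severable, so the invalidity of any one provision voids the entire Agreement. No provision of the Agreement survives.

none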